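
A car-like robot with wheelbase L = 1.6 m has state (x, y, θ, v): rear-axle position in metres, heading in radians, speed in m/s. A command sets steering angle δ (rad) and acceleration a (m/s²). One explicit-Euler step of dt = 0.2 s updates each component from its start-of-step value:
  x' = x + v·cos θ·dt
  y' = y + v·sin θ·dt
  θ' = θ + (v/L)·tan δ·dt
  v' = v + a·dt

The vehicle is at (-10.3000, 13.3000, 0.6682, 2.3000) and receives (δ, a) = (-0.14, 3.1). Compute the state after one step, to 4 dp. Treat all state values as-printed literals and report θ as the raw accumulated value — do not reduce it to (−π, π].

x' = -10.3000 + 2.3000·cos(0.6682)·0.2 = -9.9389
y' = 13.3000 + 2.3000·sin(0.6682)·0.2 = 13.5850
θ' = 0.6682 + (2.3000/1.6)·tan(-0.14)·0.2 = 0.6277
v' = 2.3000 + 3.1000·0.2 = 2.9200

(-9.9389, 13.5850, 0.6277, 2.9200)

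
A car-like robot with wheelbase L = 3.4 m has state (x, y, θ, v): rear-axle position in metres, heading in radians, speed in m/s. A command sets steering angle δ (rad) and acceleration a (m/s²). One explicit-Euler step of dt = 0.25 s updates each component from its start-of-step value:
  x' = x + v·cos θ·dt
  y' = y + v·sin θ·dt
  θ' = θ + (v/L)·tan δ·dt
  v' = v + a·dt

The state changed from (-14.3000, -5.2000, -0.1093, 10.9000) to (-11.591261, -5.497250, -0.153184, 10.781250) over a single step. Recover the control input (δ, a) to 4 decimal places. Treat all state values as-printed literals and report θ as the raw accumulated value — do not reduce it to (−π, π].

a = (v'−v)/dt = (-0.118750)/0.25 = -0.4750
Δθ = θ'−θ = -0.043884;  (v·dt/L) = 10.9000·0.25/3.4 = 0.801471
tan δ = Δθ·L/(v·dt) = -0.054754  →  δ = -0.0547

δ = -0.0547, a = -0.4750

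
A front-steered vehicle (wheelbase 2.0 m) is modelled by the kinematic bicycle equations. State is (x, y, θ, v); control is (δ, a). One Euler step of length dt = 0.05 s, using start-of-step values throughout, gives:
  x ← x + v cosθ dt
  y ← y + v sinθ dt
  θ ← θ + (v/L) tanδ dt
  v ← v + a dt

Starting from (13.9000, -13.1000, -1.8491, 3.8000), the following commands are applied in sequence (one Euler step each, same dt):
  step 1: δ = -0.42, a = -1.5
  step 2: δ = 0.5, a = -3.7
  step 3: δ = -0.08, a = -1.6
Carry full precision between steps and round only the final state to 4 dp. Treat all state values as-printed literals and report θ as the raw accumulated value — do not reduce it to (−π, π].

after step 1 (δ=-0.42, a=-1.5): (13.847802, -13.282689, -1.891524, 3.725000)
after step 2 (δ=0.5, a=-3.7): (13.789086, -13.459442, -1.840650, 3.540000)
after step 3 (δ=-0.08, a=-1.6): (13.741899, -13.630036, -1.847745, 3.460000)

(13.7419, -13.6300, -1.8477, 3.4600)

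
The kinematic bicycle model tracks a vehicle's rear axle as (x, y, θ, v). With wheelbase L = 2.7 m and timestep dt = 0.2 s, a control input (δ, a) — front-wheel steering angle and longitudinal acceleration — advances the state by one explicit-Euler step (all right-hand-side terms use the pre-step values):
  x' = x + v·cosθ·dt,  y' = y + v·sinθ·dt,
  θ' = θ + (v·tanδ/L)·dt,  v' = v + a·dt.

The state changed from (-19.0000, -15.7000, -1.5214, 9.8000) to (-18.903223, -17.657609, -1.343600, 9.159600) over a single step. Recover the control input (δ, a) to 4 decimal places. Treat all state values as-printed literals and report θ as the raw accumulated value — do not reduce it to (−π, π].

a = (v'−v)/dt = (-0.640400)/0.2 = -3.2020
Δθ = θ'−θ = 0.177800;  (v·dt/L) = 9.8000·0.2/2.7 = 0.725926
tan δ = Δθ·L/(v·dt) = 0.244929  →  δ = 0.2402

δ = 0.2402, a = -3.2020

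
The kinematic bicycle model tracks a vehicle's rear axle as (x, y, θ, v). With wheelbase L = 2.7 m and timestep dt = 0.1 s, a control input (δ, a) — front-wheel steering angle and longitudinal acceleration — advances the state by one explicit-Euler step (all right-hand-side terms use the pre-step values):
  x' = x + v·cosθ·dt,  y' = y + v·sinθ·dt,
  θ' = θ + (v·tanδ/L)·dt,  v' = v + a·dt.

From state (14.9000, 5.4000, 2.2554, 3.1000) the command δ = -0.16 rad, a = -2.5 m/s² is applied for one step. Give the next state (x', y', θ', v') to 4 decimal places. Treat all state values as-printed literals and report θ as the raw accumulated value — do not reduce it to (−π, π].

(14.7040, 5.6401, 2.2369, 2.8500)

x' = 14.9000 + 3.1000·cos(2.2554)·0.1 = 14.7040
y' = 5.4000 + 3.1000·sin(2.2554)·0.1 = 5.6401
θ' = 2.2554 + (3.1000/2.7)·tan(-0.16)·0.1 = 2.2369
v' = 3.1000 − 2.5000·0.1 = 2.8500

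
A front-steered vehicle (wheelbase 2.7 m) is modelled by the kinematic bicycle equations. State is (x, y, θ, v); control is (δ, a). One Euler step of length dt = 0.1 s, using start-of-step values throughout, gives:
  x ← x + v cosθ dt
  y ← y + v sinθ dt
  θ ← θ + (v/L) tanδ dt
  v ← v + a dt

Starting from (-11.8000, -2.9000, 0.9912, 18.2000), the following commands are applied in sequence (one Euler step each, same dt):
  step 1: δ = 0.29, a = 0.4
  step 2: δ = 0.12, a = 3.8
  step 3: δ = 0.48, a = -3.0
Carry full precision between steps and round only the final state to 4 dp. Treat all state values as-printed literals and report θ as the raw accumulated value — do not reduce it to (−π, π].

(-9.5844, 2.0982, 1.6328, 18.3200)

after step 1 (δ=0.29, a=0.4): (-10.803211, -1.377235, 1.192352, 18.240000)
after step 2 (δ=0.12, a=3.8): (-10.129289, 0.317699, 1.273810, 18.620000)
after step 3 (δ=0.48, a=-3.0): (-9.584394, 2.098186, 1.632839, 18.320000)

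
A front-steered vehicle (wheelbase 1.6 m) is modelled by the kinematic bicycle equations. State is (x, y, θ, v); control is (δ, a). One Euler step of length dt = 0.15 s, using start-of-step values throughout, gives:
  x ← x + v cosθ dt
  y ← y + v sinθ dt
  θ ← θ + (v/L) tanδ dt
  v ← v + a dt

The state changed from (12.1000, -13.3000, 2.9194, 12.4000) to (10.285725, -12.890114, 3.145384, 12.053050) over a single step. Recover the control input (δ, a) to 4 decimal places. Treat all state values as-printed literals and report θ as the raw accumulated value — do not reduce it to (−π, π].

δ = 0.1920, a = -2.3130

a = (v'−v)/dt = (-0.346950)/0.15 = -2.3130
Δθ = θ'−θ = 0.225984;  (v·dt/L) = 12.4000·0.15/1.6 = 1.162500
tan δ = Δθ·L/(v·dt) = 0.194395  →  δ = 0.1920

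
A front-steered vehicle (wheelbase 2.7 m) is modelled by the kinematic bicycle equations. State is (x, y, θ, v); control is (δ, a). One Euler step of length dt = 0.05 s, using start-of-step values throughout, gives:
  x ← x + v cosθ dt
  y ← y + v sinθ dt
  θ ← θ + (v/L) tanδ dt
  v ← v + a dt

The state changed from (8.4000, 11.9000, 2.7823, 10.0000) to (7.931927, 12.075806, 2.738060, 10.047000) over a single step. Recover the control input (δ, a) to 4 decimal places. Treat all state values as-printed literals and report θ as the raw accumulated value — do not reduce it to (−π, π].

a = (v'−v)/dt = (0.047000)/0.05 = 0.9400
Δθ = θ'−θ = -0.044240;  (v·dt/L) = 10.0000·0.05/2.7 = 0.185185
tan δ = Δθ·L/(v·dt) = -0.238896  →  δ = -0.2345

δ = -0.2345, a = 0.9400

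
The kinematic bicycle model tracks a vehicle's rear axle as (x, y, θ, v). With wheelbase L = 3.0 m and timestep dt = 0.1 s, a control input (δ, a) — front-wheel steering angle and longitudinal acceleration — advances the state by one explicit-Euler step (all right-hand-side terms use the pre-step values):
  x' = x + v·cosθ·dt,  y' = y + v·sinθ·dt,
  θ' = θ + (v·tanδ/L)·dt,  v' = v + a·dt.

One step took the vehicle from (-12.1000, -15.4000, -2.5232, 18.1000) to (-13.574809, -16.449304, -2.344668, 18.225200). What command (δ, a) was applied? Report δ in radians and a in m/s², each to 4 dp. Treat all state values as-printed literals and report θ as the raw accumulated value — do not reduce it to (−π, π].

a = (v'−v)/dt = (0.125200)/0.1 = 1.2520
Δθ = θ'−θ = 0.178532;  (v·dt/L) = 18.1000·0.1/3.0 = 0.603333
tan δ = Δθ·L/(v·dt) = 0.295909  →  δ = 0.2877

δ = 0.2877, a = 1.2520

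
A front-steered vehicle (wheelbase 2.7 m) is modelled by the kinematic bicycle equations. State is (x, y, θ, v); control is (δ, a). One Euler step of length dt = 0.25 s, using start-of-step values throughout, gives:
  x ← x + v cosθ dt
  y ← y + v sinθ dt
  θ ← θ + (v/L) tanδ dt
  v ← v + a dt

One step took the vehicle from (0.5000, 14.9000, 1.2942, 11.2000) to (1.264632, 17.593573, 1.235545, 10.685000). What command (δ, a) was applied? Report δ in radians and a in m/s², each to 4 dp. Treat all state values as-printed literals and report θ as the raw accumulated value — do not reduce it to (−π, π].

δ = -0.0565, a = -2.0600

a = (v'−v)/dt = (-0.515000)/0.25 = -2.0600
Δθ = θ'−θ = -0.058655;  (v·dt/L) = 11.2000·0.25/2.7 = 1.037037
tan δ = Δθ·L/(v·dt) = -0.056560  →  δ = -0.0565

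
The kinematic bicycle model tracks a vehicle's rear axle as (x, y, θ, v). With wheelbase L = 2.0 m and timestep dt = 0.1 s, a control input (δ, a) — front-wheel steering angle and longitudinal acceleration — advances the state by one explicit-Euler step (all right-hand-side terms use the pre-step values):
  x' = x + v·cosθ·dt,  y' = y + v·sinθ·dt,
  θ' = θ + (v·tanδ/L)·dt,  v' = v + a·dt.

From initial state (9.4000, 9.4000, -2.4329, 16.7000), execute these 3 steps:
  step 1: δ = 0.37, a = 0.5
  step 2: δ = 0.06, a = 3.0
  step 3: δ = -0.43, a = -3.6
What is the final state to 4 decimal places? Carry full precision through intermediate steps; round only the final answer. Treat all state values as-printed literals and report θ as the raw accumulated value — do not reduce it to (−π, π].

after step 1 (δ=0.37, a=0.5): (8.132114, 8.313094, -2.109034, 16.750000)
after step 2 (δ=0.06, a=3.0): (7.273469, 6.874917, -2.058724, 17.050000)
after step 3 (δ=-0.43, a=-3.6): (6.474171, 5.368880, -2.449698, 16.690000)

(6.4742, 5.3689, -2.4497, 16.6900)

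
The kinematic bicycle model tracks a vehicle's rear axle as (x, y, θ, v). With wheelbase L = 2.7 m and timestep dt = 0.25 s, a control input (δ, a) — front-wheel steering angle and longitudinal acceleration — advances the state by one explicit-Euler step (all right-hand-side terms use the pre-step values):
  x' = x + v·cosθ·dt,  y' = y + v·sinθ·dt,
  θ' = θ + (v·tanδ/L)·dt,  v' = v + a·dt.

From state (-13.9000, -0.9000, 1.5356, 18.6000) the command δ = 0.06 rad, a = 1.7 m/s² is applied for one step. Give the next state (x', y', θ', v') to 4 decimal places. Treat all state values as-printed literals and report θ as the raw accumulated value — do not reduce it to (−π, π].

x' = -13.9000 + 18.6000·cos(1.5356)·0.25 = -13.7364
y' = -0.9000 + 18.6000·sin(1.5356)·0.25 = 3.7471
θ' = 1.5356 + (18.6000/2.7)·tan(0.06)·0.25 = 1.6391
v' = 18.6000 + 1.7000·0.25 = 19.0250

(-13.7364, 3.7471, 1.6391, 19.0250)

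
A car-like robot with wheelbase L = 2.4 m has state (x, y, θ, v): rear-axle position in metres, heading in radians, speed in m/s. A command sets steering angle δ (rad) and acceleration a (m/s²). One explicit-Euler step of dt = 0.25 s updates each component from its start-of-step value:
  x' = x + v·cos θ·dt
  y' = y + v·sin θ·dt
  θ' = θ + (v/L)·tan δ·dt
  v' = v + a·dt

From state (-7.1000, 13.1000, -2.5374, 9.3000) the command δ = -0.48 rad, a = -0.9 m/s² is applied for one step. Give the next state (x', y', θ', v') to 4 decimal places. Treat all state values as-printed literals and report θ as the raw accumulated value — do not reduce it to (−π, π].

(-9.0134, 11.7792, -3.0417, 9.0750)

x' = -7.1000 + 9.3000·cos(-2.5374)·0.25 = -9.0134
y' = 13.1000 + 9.3000·sin(-2.5374)·0.25 = 11.7792
θ' = -2.5374 + (9.3000/2.4)·tan(-0.48)·0.25 = -3.0417
v' = 9.3000 − 0.9000·0.25 = 9.0750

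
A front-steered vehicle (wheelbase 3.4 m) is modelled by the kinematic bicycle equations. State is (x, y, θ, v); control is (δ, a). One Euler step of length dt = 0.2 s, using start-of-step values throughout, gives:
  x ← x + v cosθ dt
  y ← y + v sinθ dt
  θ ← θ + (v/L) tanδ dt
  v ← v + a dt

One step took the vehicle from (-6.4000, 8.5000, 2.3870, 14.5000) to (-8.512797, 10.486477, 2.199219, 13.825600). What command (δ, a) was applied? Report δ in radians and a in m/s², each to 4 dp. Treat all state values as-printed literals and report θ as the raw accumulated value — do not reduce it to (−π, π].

δ = -0.2167, a = -3.3720

a = (v'−v)/dt = (-0.674400)/0.2 = -3.3720
Δθ = θ'−θ = -0.187781;  (v·dt/L) = 14.5000·0.2/3.4 = 0.852941
tan δ = Δθ·L/(v·dt) = -0.220157  →  δ = -0.2167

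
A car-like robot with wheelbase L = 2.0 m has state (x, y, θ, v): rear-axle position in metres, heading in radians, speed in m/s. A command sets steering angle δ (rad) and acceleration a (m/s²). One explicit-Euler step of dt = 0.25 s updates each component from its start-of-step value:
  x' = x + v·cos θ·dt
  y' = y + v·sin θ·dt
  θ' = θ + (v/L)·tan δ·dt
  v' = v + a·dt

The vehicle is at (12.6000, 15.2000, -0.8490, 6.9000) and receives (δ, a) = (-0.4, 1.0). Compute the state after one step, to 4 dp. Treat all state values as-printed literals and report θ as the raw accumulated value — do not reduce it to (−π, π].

(13.7398, 13.9052, -1.2137, 7.1500)

x' = 12.6000 + 6.9000·cos(-0.8490)·0.25 = 13.7398
y' = 15.2000 + 6.9000·sin(-0.8490)·0.25 = 13.9052
θ' = -0.8490 + (6.9000/2.0)·tan(-0.4)·0.25 = -1.2137
v' = 6.9000 + 1.0000·0.25 = 7.1500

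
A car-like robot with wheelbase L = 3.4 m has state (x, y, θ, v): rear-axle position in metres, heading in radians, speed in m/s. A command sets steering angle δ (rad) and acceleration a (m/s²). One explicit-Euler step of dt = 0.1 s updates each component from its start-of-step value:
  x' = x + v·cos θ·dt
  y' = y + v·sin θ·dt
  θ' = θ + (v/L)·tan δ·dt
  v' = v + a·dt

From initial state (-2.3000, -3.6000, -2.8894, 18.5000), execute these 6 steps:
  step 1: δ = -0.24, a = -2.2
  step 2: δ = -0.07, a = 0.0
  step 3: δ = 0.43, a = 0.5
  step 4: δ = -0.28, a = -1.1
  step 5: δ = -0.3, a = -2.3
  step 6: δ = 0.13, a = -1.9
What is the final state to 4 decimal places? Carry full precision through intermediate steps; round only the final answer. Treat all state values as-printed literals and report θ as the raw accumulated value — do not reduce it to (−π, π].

after step 1 (δ=-0.24, a=-2.2): (-4.091480, -4.061627, -3.022555, 18.280000)
after step 2 (δ=-0.07, a=0.0): (-5.906544, -4.278714, -3.060252, 18.280000)
after step 3 (δ=0.43, a=0.5): (-7.728500, -4.427242, -2.813675, 18.330000)
after step 4 (δ=-0.28, a=-1.1): (-9.463829, -5.017600, -2.968701, 18.220000)
after step 5 (δ=-0.3, a=-2.3): (-11.258665, -5.331042, -3.134469, 17.990000)
after step 6 (δ=0.13, a=-1.9): (-13.057620, -5.343858, -3.065293, 17.800000)

(-13.0576, -5.3439, -3.0653, 17.8000)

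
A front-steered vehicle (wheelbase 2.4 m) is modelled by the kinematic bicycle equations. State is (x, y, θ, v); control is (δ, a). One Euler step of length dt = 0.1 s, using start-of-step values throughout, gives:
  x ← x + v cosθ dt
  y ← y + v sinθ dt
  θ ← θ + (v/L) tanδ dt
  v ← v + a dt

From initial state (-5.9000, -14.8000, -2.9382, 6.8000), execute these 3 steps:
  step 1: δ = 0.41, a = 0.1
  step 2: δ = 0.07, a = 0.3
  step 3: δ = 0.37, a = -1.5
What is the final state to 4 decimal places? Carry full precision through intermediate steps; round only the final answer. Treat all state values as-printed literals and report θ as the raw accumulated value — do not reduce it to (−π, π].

(-7.8544, -15.3880, -2.6846, 6.6900)

after step 1 (δ=0.41, a=0.1): (-6.565983, -14.937355, -2.815054, 6.810000)
after step 2 (δ=0.07, a=0.3): (-7.210998, -15.155797, -2.795159, 6.840000)
after step 3 (δ=0.37, a=-1.5): (-7.854361, -15.388046, -2.684618, 6.690000)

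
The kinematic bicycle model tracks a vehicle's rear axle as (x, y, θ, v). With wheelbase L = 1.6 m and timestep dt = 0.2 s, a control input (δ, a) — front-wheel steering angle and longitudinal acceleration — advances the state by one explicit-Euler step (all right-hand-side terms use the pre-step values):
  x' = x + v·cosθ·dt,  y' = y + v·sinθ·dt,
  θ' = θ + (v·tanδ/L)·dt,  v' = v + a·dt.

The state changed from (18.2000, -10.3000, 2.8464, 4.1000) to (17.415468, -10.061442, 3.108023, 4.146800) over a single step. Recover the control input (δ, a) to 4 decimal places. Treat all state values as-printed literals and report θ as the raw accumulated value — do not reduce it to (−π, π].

δ = 0.4720, a = 0.2340

a = (v'−v)/dt = (0.046800)/0.2 = 0.2340
Δθ = θ'−θ = 0.261623;  (v·dt/L) = 4.1000·0.2/1.6 = 0.512500
tan δ = Δθ·L/(v·dt) = 0.510484  →  δ = 0.4720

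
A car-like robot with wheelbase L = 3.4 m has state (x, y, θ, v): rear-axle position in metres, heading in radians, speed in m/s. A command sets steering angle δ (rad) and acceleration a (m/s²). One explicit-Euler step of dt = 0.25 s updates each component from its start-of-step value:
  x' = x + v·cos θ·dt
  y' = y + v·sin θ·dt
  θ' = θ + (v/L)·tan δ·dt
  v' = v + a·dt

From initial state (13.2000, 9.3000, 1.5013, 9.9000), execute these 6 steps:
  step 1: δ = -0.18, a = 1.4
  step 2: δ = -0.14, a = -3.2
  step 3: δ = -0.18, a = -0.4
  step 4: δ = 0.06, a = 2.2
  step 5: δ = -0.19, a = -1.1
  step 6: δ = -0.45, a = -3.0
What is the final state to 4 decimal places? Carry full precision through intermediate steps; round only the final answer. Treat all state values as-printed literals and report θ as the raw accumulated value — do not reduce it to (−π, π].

(17.7585, 23.0090, 0.6956, 8.8750)

after step 1 (δ=-0.18, a=1.4): (13.371865, 11.769026, 1.368837, 10.250000)
after step 2 (δ=-0.14, a=-3.2): (13.885875, 14.279444, 1.262627, 9.450000)
after step 3 (δ=-0.18, a=-0.4): (14.602455, 16.530648, 1.136185, 9.350000)
after step 4 (δ=0.06, a=2.2): (15.586677, 18.650840, 1.177485, 9.900000)
after step 5 (δ=-0.19, a=-1.1): (16.535219, 20.936861, 1.037487, 9.625000)
after step 6 (δ=-0.45, a=-3.0): (17.758522, 23.008954, 0.695619, 8.875000)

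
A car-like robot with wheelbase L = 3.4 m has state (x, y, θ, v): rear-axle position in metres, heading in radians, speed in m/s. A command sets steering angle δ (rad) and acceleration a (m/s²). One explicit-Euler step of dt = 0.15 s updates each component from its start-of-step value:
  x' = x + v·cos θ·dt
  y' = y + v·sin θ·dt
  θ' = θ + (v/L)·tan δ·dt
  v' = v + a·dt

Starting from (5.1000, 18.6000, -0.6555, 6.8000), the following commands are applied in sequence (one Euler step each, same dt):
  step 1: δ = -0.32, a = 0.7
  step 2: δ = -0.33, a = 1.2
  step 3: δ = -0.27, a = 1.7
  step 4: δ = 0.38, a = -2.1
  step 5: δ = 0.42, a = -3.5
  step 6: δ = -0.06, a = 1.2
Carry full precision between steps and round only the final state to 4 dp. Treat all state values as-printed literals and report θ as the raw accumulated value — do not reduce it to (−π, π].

(9.4821, 14.1913, -0.6953, 6.6800)

after step 1 (δ=-0.32, a=0.7): (5.908598, 17.978253, -0.754917, 6.905000)
after step 2 (δ=-0.33, a=1.2): (6.662964, 17.268528, -0.859261, 7.085000)
after step 3 (δ=-0.27, a=1.7): (7.356937, 16.463644, -0.945768, 7.340000)
after step 4 (δ=0.38, a=-2.1): (8.001155, 15.570791, -0.816429, 7.025000)
after step 5 (δ=0.42, a=-3.5): (8.722792, 14.802918, -0.678024, 6.500000)
after step 6 (δ=-0.06, a=1.2): (9.482135, 14.191344, -0.695251, 6.680000)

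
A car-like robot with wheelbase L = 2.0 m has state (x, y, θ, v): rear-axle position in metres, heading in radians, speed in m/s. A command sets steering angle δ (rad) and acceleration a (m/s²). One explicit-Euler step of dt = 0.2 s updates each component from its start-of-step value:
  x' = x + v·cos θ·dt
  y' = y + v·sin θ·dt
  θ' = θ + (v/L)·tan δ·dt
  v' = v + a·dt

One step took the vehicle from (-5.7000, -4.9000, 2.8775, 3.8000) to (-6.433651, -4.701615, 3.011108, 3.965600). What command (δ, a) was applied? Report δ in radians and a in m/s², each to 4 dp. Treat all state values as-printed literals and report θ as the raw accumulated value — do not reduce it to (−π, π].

δ = 0.3381, a = 0.8280

a = (v'−v)/dt = (0.165600)/0.2 = 0.8280
Δθ = θ'−θ = 0.133608;  (v·dt/L) = 3.8000·0.2/2.0 = 0.380000
tan δ = Δθ·L/(v·dt) = 0.351600  →  δ = 0.3381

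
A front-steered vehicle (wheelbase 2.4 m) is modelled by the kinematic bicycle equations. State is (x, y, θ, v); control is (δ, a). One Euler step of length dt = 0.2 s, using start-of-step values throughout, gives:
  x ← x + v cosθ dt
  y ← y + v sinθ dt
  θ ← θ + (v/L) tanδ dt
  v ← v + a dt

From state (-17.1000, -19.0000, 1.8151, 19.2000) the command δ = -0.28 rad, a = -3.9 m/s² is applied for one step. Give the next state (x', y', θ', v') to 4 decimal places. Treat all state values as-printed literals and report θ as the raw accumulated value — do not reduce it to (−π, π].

x' = -17.1000 + 19.2000·cos(1.8151)·0.2 = -18.0288
y' = -19.0000 + 19.2000·sin(1.8151)·0.2 = -15.2740
θ' = 1.8151 + (19.2000/2.4)·tan(-0.28)·0.2 = 1.3550
v' = 19.2000 − 3.9000·0.2 = 18.4200

(-18.0288, -15.2740, 1.3550, 18.4200)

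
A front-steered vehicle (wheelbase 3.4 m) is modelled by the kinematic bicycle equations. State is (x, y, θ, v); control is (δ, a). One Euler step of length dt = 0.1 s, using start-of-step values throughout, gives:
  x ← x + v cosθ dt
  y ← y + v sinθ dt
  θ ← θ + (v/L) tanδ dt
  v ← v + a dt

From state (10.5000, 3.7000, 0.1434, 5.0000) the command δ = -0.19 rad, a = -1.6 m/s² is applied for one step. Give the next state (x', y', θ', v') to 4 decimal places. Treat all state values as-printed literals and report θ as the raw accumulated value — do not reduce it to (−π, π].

(10.9949, 3.7715, 0.1151, 4.8400)

x' = 10.5000 + 5.0000·cos(0.1434)·0.1 = 10.9949
y' = 3.7000 + 5.0000·sin(0.1434)·0.1 = 3.7715
θ' = 0.1434 + (5.0000/3.4)·tan(-0.19)·0.1 = 0.1151
v' = 5.0000 − 1.6000·0.1 = 4.8400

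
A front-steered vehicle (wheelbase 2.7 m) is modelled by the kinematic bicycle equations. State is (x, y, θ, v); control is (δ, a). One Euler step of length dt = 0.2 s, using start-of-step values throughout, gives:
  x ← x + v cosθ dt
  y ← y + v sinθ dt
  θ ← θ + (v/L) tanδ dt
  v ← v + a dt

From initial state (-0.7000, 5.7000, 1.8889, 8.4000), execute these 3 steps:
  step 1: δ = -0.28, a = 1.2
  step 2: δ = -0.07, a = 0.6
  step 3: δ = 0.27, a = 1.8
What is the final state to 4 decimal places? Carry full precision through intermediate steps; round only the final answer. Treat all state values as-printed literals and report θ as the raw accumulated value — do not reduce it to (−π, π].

after step 1 (δ=-0.28, a=1.2): (-1.225447, 7.295715, 1.709977, 8.640000)
after step 2 (δ=-0.07, a=0.6): (-1.465176, 9.007005, 1.665104, 8.760000)
after step 3 (δ=0.27, a=1.8): (-1.630158, 10.751220, 1.844689, 9.120000)

(-1.6302, 10.7512, 1.8447, 9.1200)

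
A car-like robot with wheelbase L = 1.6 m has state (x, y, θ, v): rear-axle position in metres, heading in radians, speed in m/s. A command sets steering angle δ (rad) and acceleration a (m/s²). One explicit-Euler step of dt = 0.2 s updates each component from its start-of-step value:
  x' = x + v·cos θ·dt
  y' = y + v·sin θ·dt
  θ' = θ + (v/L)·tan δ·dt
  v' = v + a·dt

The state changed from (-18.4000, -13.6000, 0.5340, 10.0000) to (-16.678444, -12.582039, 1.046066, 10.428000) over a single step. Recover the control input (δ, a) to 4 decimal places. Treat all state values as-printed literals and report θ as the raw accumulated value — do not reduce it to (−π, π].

δ = 0.3888, a = 2.1400

a = (v'−v)/dt = (0.428000)/0.2 = 2.1400
Δθ = θ'−θ = 0.512066;  (v·dt/L) = 10.0000·0.2/1.6 = 1.250000
tan δ = Δθ·L/(v·dt) = 0.409653  →  δ = 0.3888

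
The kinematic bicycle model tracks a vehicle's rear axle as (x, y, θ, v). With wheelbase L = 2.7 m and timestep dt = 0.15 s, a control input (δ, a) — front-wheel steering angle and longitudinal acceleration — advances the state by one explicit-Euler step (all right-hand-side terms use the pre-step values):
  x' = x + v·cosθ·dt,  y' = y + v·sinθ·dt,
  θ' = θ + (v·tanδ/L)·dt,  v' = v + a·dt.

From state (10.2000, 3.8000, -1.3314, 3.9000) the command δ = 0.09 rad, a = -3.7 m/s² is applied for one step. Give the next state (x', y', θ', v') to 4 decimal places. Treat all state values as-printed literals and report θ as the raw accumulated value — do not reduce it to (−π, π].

(10.3387, 3.2317, -1.3118, 3.3450)

x' = 10.2000 + 3.9000·cos(-1.3314)·0.15 = 10.3387
y' = 3.8000 + 3.9000·sin(-1.3314)·0.15 = 3.2317
θ' = -1.3314 + (3.9000/2.7)·tan(0.09)·0.15 = -1.3118
v' = 3.9000 − 3.7000·0.15 = 3.3450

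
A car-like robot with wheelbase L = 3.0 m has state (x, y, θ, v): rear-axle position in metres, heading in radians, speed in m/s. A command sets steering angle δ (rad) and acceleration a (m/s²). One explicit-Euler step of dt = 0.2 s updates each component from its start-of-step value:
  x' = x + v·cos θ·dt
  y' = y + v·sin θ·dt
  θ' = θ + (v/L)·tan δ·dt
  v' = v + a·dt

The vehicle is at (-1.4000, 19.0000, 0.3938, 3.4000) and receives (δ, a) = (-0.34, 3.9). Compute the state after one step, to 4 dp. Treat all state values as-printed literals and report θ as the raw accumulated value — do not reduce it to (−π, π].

x' = -1.4000 + 3.4000·cos(0.3938)·0.2 = -0.7720
y' = 19.0000 + 3.4000·sin(0.3938)·0.2 = 19.2609
θ' = 0.3938 + (3.4000/3.0)·tan(-0.34)·0.2 = 0.3136
v' = 3.4000 + 3.9000·0.2 = 4.1800

(-0.7720, 19.2609, 0.3136, 4.1800)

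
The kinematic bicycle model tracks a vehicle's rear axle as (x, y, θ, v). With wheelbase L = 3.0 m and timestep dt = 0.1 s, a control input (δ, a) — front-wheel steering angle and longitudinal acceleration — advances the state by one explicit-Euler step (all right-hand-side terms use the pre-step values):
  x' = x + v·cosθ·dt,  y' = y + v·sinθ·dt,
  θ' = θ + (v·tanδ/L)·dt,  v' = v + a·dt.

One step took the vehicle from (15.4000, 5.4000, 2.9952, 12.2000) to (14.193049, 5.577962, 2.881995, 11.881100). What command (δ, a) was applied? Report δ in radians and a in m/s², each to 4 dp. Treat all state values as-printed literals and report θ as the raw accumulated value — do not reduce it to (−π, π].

δ = -0.2715, a = -3.1890

a = (v'−v)/dt = (-0.318900)/0.1 = -3.1890
Δθ = θ'−θ = -0.113205;  (v·dt/L) = 12.2000·0.1/3.0 = 0.406667
tan δ = Δθ·L/(v·dt) = -0.278373  →  δ = -0.2715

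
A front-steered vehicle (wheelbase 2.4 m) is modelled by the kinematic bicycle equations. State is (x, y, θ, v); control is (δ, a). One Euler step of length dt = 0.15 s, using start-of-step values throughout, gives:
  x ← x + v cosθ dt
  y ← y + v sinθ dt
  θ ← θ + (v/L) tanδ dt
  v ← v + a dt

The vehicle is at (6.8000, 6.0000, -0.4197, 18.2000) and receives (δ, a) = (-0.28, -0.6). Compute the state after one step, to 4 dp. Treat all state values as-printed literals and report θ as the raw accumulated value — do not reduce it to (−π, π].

x' = 6.8000 + 18.2000·cos(-0.4197)·0.15 = 9.2931
y' = 6.0000 + 18.2000·sin(-0.4197)·0.15 = 4.8876
θ' = -0.4197 + (18.2000/2.4)·tan(-0.28)·0.15 = -0.7468
v' = 18.2000 − 0.6000·0.15 = 18.1100

(9.2931, 4.8876, -0.7468, 18.1100)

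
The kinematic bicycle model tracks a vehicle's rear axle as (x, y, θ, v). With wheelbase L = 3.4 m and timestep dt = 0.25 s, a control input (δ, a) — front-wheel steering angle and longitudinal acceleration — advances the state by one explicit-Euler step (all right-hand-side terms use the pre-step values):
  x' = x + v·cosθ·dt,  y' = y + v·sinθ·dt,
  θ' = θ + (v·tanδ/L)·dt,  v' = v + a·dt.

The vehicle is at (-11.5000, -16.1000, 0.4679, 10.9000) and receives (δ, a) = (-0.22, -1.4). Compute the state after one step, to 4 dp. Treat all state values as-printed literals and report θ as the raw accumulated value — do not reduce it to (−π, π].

x' = -11.5000 + 10.9000·cos(0.4679)·0.25 = -9.0679
y' = -16.1000 + 10.9000·sin(0.4679)·0.25 = -14.8710
θ' = 0.4679 + (10.9000/3.4)·tan(-0.22)·0.25 = 0.2887
v' = 10.9000 − 1.4000·0.25 = 10.5500

(-9.0679, -14.8710, 0.2887, 10.5500)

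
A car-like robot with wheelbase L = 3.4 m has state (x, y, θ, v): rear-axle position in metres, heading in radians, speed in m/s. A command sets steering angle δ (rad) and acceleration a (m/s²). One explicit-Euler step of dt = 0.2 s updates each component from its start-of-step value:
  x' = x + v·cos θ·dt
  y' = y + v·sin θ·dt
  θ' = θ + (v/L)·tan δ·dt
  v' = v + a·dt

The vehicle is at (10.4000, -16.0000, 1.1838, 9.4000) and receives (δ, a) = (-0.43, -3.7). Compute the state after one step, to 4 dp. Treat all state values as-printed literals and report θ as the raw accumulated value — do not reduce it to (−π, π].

(11.1095, -14.2590, 0.9302, 8.6600)

x' = 10.4000 + 9.4000·cos(1.1838)·0.2 = 11.1095
y' = -16.0000 + 9.4000·sin(1.1838)·0.2 = -14.2590
θ' = 1.1838 + (9.4000/3.4)·tan(-0.43)·0.2 = 0.9302
v' = 9.4000 − 3.7000·0.2 = 8.6600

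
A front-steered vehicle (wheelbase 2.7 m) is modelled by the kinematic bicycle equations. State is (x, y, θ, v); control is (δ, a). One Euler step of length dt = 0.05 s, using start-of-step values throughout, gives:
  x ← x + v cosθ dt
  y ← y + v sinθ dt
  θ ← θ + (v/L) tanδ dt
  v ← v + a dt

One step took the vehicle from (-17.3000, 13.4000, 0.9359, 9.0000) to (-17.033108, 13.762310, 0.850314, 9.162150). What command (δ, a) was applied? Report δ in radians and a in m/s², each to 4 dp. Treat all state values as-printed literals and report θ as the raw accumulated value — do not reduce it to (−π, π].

a = (v'−v)/dt = (0.162150)/0.05 = 3.2430
Δθ = θ'−θ = -0.085586;  (v·dt/L) = 9.0000·0.05/2.7 = 0.166667
tan δ = Δθ·L/(v·dt) = -0.513516  →  δ = -0.4744

δ = -0.4744, a = 3.2430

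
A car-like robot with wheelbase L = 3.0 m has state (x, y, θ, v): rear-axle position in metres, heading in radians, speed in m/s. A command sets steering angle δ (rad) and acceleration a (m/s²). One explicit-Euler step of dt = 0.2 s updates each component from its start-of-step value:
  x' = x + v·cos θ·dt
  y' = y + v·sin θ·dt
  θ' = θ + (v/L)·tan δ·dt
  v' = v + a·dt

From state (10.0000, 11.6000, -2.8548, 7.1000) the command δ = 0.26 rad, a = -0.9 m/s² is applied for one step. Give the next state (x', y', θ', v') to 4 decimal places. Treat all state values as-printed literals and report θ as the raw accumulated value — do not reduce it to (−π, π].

(8.6380, 11.1983, -2.7289, 6.9200)

x' = 10.0000 + 7.1000·cos(-2.8548)·0.2 = 8.6380
y' = 11.6000 + 7.1000·sin(-2.8548)·0.2 = 11.1983
θ' = -2.8548 + (7.1000/3.0)·tan(0.26)·0.2 = -2.7289
v' = 7.1000 − 0.9000·0.2 = 6.9200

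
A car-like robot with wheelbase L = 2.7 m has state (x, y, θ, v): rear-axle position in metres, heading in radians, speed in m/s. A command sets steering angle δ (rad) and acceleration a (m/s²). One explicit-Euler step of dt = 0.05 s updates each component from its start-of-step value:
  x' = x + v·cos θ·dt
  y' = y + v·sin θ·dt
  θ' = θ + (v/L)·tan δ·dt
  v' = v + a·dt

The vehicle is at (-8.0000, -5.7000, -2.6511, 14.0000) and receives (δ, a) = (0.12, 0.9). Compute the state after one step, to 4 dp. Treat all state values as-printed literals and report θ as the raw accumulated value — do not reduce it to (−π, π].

(-8.6175, -6.0297, -2.6198, 14.0450)

x' = -8.0000 + 14.0000·cos(-2.6511)·0.05 = -8.6175
y' = -5.7000 + 14.0000·sin(-2.6511)·0.05 = -6.0297
θ' = -2.6511 + (14.0000/2.7)·tan(0.12)·0.05 = -2.6198
v' = 14.0000 + 0.9000·0.05 = 14.0450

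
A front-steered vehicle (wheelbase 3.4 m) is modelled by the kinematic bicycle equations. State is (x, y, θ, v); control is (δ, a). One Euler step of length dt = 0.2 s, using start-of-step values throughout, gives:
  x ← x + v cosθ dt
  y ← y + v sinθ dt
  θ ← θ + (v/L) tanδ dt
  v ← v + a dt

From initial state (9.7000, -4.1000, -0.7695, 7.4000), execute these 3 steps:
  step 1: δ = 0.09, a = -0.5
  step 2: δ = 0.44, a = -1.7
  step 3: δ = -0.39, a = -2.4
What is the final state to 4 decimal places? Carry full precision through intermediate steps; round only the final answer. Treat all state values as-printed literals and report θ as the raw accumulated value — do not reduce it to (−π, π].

(13.0532, -6.8050, -0.6963, 6.4800)

after step 1 (δ=0.09, a=-0.5): (10.763023, -5.129749, -0.730217, 7.300000)
after step 2 (δ=0.44, a=-1.7): (11.850766, -6.103615, -0.528059, 6.960000)
after step 3 (δ=-0.39, a=-2.4): (13.053157, -6.804984, -0.696349, 6.480000)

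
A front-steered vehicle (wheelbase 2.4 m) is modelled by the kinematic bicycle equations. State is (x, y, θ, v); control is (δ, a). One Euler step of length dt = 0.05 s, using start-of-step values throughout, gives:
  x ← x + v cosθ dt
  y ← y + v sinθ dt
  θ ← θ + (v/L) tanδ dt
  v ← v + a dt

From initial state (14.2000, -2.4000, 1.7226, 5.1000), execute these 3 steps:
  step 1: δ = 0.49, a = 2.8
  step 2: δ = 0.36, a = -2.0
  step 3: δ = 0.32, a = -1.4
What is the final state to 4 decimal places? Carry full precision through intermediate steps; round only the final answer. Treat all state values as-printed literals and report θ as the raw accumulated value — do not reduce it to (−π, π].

after step 1 (δ=0.49, a=2.8): (14.161439, -2.147933, 1.779272, 5.240000)
after step 2 (δ=0.36, a=-2.0): (14.107213, -1.891605, 1.820363, 5.140000)
after step 3 (δ=0.32, a=-1.4): (14.043738, -1.642567, 1.855849, 5.070000)

(14.0437, -1.6426, 1.8558, 5.0700)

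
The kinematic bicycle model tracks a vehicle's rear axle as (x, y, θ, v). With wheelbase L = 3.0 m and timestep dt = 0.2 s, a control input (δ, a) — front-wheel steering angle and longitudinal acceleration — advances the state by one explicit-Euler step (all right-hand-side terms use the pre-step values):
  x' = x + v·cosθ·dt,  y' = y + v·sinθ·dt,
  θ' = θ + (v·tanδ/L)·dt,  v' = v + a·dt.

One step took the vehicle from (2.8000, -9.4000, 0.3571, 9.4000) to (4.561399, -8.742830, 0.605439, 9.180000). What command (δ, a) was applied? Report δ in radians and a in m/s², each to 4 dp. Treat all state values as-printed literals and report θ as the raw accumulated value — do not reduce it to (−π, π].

a = (v'−v)/dt = (-0.220000)/0.2 = -1.1000
Δθ = θ'−θ = 0.248339;  (v·dt/L) = 9.4000·0.2/3.0 = 0.626667
tan δ = Δθ·L/(v·dt) = 0.396286  →  δ = 0.3773

δ = 0.3773, a = -1.1000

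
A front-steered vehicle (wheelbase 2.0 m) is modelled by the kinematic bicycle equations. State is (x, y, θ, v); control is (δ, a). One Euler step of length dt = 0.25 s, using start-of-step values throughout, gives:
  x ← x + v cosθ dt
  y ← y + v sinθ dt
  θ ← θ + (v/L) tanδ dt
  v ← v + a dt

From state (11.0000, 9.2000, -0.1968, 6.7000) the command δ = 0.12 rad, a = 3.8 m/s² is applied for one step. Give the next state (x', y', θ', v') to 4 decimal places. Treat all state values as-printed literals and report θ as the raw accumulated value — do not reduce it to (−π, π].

(12.6427, 8.8725, -0.0958, 7.6500)

x' = 11.0000 + 6.7000·cos(-0.1968)·0.25 = 12.6427
y' = 9.2000 + 6.7000·sin(-0.1968)·0.25 = 8.8725
θ' = -0.1968 + (6.7000/2.0)·tan(0.12)·0.25 = -0.0958
v' = 6.7000 + 3.8000·0.25 = 7.6500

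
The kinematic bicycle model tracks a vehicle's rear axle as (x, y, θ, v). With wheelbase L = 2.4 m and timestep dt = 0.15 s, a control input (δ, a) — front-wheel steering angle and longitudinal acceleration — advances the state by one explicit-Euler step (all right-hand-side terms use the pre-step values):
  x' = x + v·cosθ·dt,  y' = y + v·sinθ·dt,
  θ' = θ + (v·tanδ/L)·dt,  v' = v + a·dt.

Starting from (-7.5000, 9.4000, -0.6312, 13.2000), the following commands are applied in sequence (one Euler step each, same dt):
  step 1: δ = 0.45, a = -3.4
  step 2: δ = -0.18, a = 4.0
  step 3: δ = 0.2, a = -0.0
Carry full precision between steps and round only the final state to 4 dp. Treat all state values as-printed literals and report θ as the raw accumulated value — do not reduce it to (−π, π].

(-2.1958, 7.0588, -0.2086, 13.2900)

after step 1 (δ=0.45, a=-3.4): (-5.901506, 8.231574, -0.232680, 12.690000)
after step 2 (δ=-0.18, a=4.0): (-4.049302, 7.792654, -0.377004, 13.290000)
after step 3 (δ=0.2, a=-0.0): (-2.195802, 7.058774, -0.208628, 13.290000)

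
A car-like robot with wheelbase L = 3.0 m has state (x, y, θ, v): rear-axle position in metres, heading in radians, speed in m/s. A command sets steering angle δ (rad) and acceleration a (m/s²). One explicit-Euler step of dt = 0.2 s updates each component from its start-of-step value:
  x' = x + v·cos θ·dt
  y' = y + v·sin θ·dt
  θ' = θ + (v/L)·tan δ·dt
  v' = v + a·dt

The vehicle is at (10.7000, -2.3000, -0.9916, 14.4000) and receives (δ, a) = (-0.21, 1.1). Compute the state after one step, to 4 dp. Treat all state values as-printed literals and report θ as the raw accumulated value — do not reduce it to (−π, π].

x' = 10.7000 + 14.4000·cos(-0.9916)·0.2 = 12.2764
y' = -2.3000 + 14.4000·sin(-0.9916)·0.2 = -4.7103
θ' = -0.9916 + (14.4000/3.0)·tan(-0.21)·0.2 = -1.1962
v' = 14.4000 + 1.1000·0.2 = 14.6200

(12.2764, -4.7103, -1.1962, 14.6200)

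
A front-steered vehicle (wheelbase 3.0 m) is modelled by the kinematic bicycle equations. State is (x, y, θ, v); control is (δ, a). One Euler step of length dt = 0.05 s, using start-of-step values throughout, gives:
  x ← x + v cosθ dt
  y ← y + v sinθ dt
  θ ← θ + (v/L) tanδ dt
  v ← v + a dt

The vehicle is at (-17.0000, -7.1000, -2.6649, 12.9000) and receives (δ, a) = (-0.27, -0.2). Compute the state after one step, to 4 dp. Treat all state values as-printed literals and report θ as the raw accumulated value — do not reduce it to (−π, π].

(-17.5731, -7.3960, -2.7244, 12.8900)

x' = -17.0000 + 12.9000·cos(-2.6649)·0.05 = -17.5731
y' = -7.1000 + 12.9000·sin(-2.6649)·0.05 = -7.3960
θ' = -2.6649 + (12.9000/3.0)·tan(-0.27)·0.05 = -2.7244
v' = 12.9000 − 0.2000·0.05 = 12.8900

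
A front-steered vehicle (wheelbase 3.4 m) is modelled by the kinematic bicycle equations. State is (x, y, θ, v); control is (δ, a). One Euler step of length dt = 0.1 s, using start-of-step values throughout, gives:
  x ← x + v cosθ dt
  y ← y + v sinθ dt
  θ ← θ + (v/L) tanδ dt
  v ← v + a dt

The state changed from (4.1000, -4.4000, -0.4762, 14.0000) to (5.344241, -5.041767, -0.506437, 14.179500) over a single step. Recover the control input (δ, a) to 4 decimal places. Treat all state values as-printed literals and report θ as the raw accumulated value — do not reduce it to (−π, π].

δ = -0.0733, a = 1.7950

a = (v'−v)/dt = (0.179500)/0.1 = 1.7950
Δθ = θ'−θ = -0.030237;  (v·dt/L) = 14.0000·0.1/3.4 = 0.411765
tan δ = Δθ·L/(v·dt) = -0.073433  →  δ = -0.0733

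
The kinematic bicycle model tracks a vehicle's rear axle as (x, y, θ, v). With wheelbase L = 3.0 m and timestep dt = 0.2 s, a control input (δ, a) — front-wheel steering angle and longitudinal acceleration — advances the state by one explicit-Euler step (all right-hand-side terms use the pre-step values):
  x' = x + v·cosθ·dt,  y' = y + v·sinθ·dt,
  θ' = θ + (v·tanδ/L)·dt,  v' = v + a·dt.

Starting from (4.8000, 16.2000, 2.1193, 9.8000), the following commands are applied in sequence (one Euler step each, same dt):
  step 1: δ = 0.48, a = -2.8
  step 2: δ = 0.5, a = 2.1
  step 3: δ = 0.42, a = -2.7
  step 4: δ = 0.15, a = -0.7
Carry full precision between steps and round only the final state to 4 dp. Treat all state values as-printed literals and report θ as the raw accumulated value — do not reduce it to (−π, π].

(-1.2951, 19.7980, 3.1754, 8.9800)

after step 1 (δ=0.48, a=-2.8): (3.778034, 17.872479, 2.459432, 9.240000)
after step 2 (δ=0.5, a=2.1): (2.343594, 19.037590, 2.795955, 9.660000)
after step 3 (δ=0.42, a=-2.7): (0.525853, 19.692146, 3.083547, 9.120000)
after step 4 (δ=0.15, a=-0.7): (-1.295075, 19.797961, 3.175438, 8.980000)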